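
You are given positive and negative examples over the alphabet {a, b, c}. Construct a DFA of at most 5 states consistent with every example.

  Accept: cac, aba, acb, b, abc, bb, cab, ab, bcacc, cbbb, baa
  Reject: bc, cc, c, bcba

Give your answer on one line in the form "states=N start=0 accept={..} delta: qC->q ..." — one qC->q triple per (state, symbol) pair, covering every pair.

Fold the examples into a partial DFA from state 0: repeatedly fix the first undefined (state, symbol) met by the shortest-then-alphabetical prefix, trying targets in increasing order and rejecting any under which an Accept and a Reject string meet in one state with the same remainder; add a state when all current targets are rejected. Accepting states are where Accept strings end.
a: 0a undefined. 0a->0: no, abc/bc meet in 0 with "bc" left. Open state 1: 0a->1.
b: 0b undefined. 0b->0: ok.
c: 0c undefined. 0c->0: no, b/bc meet in 0. 0c->1: no, aba/bcba meet in 1 with "ba" left. Open state 2: 0c->2.
ab: 1b undefined. 1b->0: no, abc/bc meet in 2. 1b->1: ok.
ac: 1c undefined. 1c->0: ok.
ca: 2a undefined. 2a->0: no, cac/bc meet in 2. 2a->1: no, bcacc/bc meet in 2. 2a->2: no, cac/cc meet in 2 with "c" left. Open state 3: 2a->3.
cb: 2b undefined. 2b->0: no, ab/bcba meet in 1. 2b->1: no, aba/bcba meet in 1 with "a" left. 2b->2: no, cbbb/bc meet in 2. 2b->3: ok.
cc: 2c undefined. 2c->0: no, acb/cc meet in 0. 2c->1: no, ab/cc meet in 1. 2c->2: ok.
aba: 1a undefined. 1a->0: ok.
cab: 3b undefined. 3b->0: ok.
cac: 3c undefined. 3c->0: no, bcacc/bc meet in 2. 3c->1: ok.
bcba: 3a undefined. 3a->0: no, aba/bcba meet in 0. 3a->1: no, cac/bcba meet in 1. 3a->2: ok.
All examples now run through 4 states with every (state, symbol) defined. Accept strings end in {0,1}, Reject strings end in {2}; accept={0,1}.

states=4 start=0 accept={0,1} delta: 0a->1 0b->0 0c->2 1a->0 1b->1 1c->0 2a->3 2b->3 2c->2 3a->2 3b->0 3c->1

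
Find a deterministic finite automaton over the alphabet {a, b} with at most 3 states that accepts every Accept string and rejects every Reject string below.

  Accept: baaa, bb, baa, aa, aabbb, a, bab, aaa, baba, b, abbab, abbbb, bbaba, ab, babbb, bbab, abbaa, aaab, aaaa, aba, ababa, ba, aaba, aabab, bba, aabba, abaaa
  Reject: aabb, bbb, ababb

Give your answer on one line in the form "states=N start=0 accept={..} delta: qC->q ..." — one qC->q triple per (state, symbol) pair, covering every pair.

State merging on the prefix tree: take the shortest (then alphabetical) example prefix whose next move is undefined and point that move at state 0, else 1, else 2, ...; a target is out if some Accept/Reject pair would then sit in one state with the same input left (inseparable). If every existing state is out, open a new one.
a: 0a undefined. 0a->0: no, bb/aabb meet in 0 with "bb" left. Open state 1: 0a->1.
b: 0b undefined. 0b->0: no, bb/bbb meet in 0. 0b->1: ok.
aa: 1a undefined. 1a->0: no, bb/aabb meet in 1 with "b" left. 1a->1: ok.
ab: 1b undefined. 1b->0: no, baaa/aabb meet in 1. 1b->1: no, baaa/aabb meet in 1. Open state 2: 1b->2.
aba: 2a undefined. 2a->0: no, bb/ababb meet in 2. 2a->1: ok.
abb: 2b undefined. 2b->0: ok.
All examples now run through 3 states with every (state, symbol) defined. Accept strings end in {1,2}, Reject strings end in {0}; accept={1,2}.

states=3 start=0 accept={1,2} delta: 0a->1 0b->1 1a->1 1b->2 2a->1 2b->0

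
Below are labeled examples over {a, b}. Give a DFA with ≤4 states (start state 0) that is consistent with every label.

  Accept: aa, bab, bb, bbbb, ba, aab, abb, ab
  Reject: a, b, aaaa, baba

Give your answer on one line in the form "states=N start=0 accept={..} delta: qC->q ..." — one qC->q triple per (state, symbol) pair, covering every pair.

State merging on the prefix tree: take the shortest (then alphabetical) example prefix whose next move is undefined and point that move at state 0, else 1, else 2, ...; a target is out if some Accept/Reject pair would then sit in one state with the same input left (inseparable). If every existing state is out, open a new one.
a: 0a undefined. 0a->0: no, aa/a meet in 0. Open state 1: 0a->1.
b: 0b undefined. 0b->0: no, bb/b meet in 0. 0b->1: ok.
aa: 1a undefined. 1a->0: no, aa/aaaa meet in 0. 1a->1: no, aa/a meet in 1. Open state 2: 1a->2.
ab: 1b undefined. 1b->0: no, abb/a meet in 1. 1b->1: no, bb/a meet in 1. 1b->2: ok.
aaa: 2a undefined. 2a->0: ok.
aab: 2b undefined. 2b->0: no, bbbb/a meet in 1. 2b->1: no, aa/baba meet in 2. 2b->2: ok.
All examples now run through 3 states with every (state, symbol) defined. Accept strings end in {2}, Reject strings end in {0,1}; accept={2}.

states=3 start=0 accept={2} delta: 0a->1 0b->1 1a->2 1b->2 2a->0 2b->2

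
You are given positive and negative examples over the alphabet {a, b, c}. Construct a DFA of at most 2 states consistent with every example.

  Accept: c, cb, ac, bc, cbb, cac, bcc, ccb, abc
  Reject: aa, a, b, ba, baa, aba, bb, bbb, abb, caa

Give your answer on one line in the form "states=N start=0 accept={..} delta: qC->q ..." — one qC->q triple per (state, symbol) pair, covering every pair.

states=2 start=0 accept={1} delta: 0a->0 0b->0 0c->1 1a->0 1b->1 1c->1

Fold the examples into a partial DFA from state 0: repeatedly fix the first undefined (state, symbol) met by the shortest-then-alphabetical prefix, trying targets in increasing order and rejecting any under which an Accept and a Reject string meet in one state with the same remainder; add a state when all current targets are rejected. Accepting states are where Accept strings end.
a: 0a undefined. 0a->0: ok.
b: 0b undefined. 0b->0: ok.
c: 0c undefined. 0c->0: no, c/aa meet in 0. Open state 1: 0c->1.
ca: 1a undefined. 1a->0: ok.
cb: 1b undefined. 1b->0: no, cb/aa meet in 0. 1b->1: ok.
cc: 1c undefined. 1c->0: no, bcc/aa meet in 0. 1c->1: ok.
All examples now run through 2 states with every (state, symbol) defined. Accept strings end in {1}, Reject strings end in {0}; accept={1}.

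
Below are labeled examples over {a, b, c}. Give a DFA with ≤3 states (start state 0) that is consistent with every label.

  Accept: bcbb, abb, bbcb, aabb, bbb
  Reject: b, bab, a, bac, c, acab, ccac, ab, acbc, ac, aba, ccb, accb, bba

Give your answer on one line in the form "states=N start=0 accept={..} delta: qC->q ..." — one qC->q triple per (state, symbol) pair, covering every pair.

Fold the examples into a partial DFA from state 0: repeatedly fix the first undefined (state, symbol) met by the shortest-then-alphabetical prefix, trying targets in increasing order and rejecting any under which an Accept and a Reject string meet in one state with the same remainder; add a state when all current targets are rejected. Accepting states are where Accept strings end.
a: 0a undefined. 0a->0: ok.
b: 0b undefined. 0b->0: no, abb/b meet in 0. Open state 1: 0b->1.
c: 0c undefined. 0c->0: ok.
ba: 1a undefined. 1a->0: ok.
bb: 1b undefined. 1b->0: no, abb/a meet in 0. 1b->1: no, abb/b meet in 1. Open state 2: 1b->2.
bc: 1c undefined. 1c->0: ok.
bba: 2a undefined. 2a->0: ok.
bbb: 2b undefined. 2b->0: no, bbb/a meet in 0. 2b->1: no, bbb/b meet in 1. 2b->2: ok.
bbc: 2c undefined. 2c->0: no, bbcb/b meet in 1. 2c->1: ok.
All examples now run through 3 states with every (state, symbol) defined. Accept strings end in {2}, Reject strings end in {0,1}; accept={2}.

states=3 start=0 accept={2} delta: 0a->0 0b->1 0c->0 1a->0 1b->2 1c->0 2a->0 2b->2 2c->1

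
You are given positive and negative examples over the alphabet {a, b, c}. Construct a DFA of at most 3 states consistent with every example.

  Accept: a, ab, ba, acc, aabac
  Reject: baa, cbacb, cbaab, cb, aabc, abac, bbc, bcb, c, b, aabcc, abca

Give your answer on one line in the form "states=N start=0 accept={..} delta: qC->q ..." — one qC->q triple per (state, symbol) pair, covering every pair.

states=3 start=0 accept={1,2} delta: 0a->1 0b->0 0c->0 1a->0 1b->1 1c->2 2a->0 2b->0 2c->1

Fold the examples into a partial DFA from state 0: repeatedly fix the first undefined (state, symbol) met by the shortest-then-alphabetical prefix, trying targets in increasing order and rejecting any under which an Accept and a Reject string meet in one state with the same remainder; add a state when all current targets are rejected. Accepting states are where Accept strings end.
a: 0a undefined. 0a->0: no, ab/b meet in 0 with "b" left. Open state 1: 0a->1.
b: 0b undefined. 0b->0: ok.
c: 0c undefined. 0c->0: ok.
aa: 1a undefined. 1a->0: ok.
ab: 1b undefined. 1b->0: no, a/abca meet in 1. 1b->1: ok.
ac: 1c undefined. 1c->0: no, a/abca meet in 1. 1c->1: no, a/cbacb meet in 1. Open state 2: 1c->2.
acc: 2c undefined. 2c->0: no, acc/baa meet in 0. 2c->1: ok.
abca: 2a undefined. 2a->0: ok.
cbacb: 2b undefined. 2b->0: ok.
All examples now run through 3 states with every (state, symbol) defined. Accept strings end in {1,2}, Reject strings end in {0}; accept={1,2}.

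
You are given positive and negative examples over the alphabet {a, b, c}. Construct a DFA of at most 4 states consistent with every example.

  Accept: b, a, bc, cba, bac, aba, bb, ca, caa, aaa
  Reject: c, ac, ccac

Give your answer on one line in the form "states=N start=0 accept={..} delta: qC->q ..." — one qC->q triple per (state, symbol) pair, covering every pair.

State merging on the prefix tree: take the shortest (then alphabetical) example prefix whose next move is undefined and point that move at state 0, else 1, else 2, ...; a target is out if some Accept/Reject pair would then sit in one state with the same input left (inseparable). If every existing state is out, open a new one.
a: 0a undefined. 0a->0: ok.
b: 0b undefined. 0b->0: no, bc/c meet in 0 with "c" left. Open state 1: 0b->1.
c: 0c undefined. 0c->0: no, a/c meet in 0. 0c->1: no, b/c meet in 1. Open state 2: 0c->2.
ba: 1a undefined. 1a->0: no, bac/c meet in 2. 1a->1: ok.
bb: 1b undefined. 1b->0: ok.
bc: 1c undefined. 1c->0: ok.
ca: 2a undefined. 2a->0: ok.
cb: 2b undefined. 2b->0: ok.
cc: 2c undefined. 2c->0: ok.
All examples now run through 3 states with every (state, symbol) defined. Accept strings end in {0,1}, Reject strings end in {2}; accept={0,1}.

states=3 start=0 accept={0,1} delta: 0a->0 0b->1 0c->2 1a->1 1b->0 1c->0 2a->0 2b->0 2c->0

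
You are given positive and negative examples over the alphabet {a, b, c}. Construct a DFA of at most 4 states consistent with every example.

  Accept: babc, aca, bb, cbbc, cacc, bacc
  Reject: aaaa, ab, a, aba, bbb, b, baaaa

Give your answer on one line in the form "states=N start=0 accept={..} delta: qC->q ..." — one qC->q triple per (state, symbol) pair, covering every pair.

states=3 start=0 accept={2} delta: 0a->0 0b->1 0c->2 1a->0 1b->2 1c->2 2a->2 2b->0 2c->2

State merging on the prefix tree: take the shortest (then alphabetical) example prefix whose next move is undefined and point that move at state 0, else 1, else 2, ...; a target is out if some Accept/Reject pair would then sit in one state with the same input left (inseparable). If every existing state is out, open a new one.
a: 0a undefined. 0a->0: ok.
b: 0b undefined. 0b->0: no, bb/aaaa meet in 0. Open state 1: 0b->1.
c: 0c undefined. 0c->0: no, aca/aaaa meet in 0. 0c->1: no, aca/aba meet in 1 with "a" left. Open state 2: 0c->2.
ba: 1a undefined. 1a->0: ok.
bb: 1b undefined. 1b->0: no, bb/aaaa meet in 0. 1b->1: no, bb/ab meet in 1. 1b->2: ok.
ca: 2a undefined. 2a->0: no, aca/aaaa meet in 0. 2a->1: no, aca/ab meet in 1. 2a->2: ok.
cb: 2b undefined. 2b->0: ok.
cac: 2c undefined. 2c->0: no, bacc/aaaa meet in 0. 2c->1: no, bacc/ab meet in 1. 2c->2: ok.
babc: 1c undefined. 1c->0: no, babc/aaaa meet in 0. 1c->1: no, babc/ab meet in 1. 1c->2: ok.
All examples now run through 3 states with every (state, symbol) defined. Accept strings end in {2}, Reject strings end in {0,1}; accept={2}.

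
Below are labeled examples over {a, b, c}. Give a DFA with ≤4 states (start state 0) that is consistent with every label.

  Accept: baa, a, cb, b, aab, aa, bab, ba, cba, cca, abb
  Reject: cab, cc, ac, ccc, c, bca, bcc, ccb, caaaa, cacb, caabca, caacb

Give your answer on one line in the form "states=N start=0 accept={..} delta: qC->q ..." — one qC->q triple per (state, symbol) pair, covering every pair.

Grow the machine one transition at a time. Run the examples from 0; the earliest place one falls off (shortest prefix, ties alphabetical) gets sent to the lowest-numbered state that keeps every Accept/Reject pair distinguishable — a pair clashes when both reach the same state with identical unread suffix — and to a fresh state only if none does.
a: 0a undefined. 0a->0: ok.
b: 0b undefined. 0b->0: ok.
c: 0c undefined. 0c->0: no, baa/cab meet in 0. Open state 1: 0c->1.
ca: 1a undefined. 1a->0: no, baa/cab meet in 0. 1a->1: no, cb/cab meet in 1 with "b" left. Open state 2: 1a->2.
cb: 1b undefined. 1b->0: ok.
cc: 1c undefined. 1c->0: no, baa/cc meet in 0. 1c->1: no, baa/ccb meet in 0. 1c->2: ok.
caa: 2a undefined. 2a->0: no, baa/caaaa meet in 0. 2a->1: no, cca/ac meet in 1. 2a->2: no, cca/cc meet in 2. Open state 3: 2a->3.
cab: 2b undefined. 2b->0: no, baa/cab meet in 0. 2b->1: ok.
cac: 2c undefined. 2c->0: no, baa/ccc meet in 0. 2c->1: no, baa/cacb meet in 0. 2c->2: ok.
caaa: 3a undefined. 3a->0: no, baa/caaaa meet in 0. 3a->1: ok.
caab: 3b undefined. 3b->0: ok.
caac: 3c undefined. 3c->0: no, baa/caacb meet in 0. 3c->1: no, baa/caacb meet in 0. 3c->2: ok.
All examples now run through 4 states with every (state, symbol) defined. Accept strings end in {0,3}, Reject strings end in {1,2}; accept={0,3}.

states=4 start=0 accept={0,3} delta: 0a->0 0b->0 0c->1 1a->2 1b->0 1c->2 2a->3 2b->1 2c->2 3a->1 3b->0 3c->2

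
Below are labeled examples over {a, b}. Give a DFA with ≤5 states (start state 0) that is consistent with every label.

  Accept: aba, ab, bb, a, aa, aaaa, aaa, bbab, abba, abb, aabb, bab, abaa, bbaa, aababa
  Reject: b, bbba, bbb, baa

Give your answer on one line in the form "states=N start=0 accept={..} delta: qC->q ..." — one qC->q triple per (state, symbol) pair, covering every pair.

states=3 start=0 accept={0,1} delta: 0a->1 0b->2 1a->0 1b->1 2a->2 2b->0

Grow the machine one transition at a time. Run the examples from 0; the earliest place one falls off (shortest prefix, ties alphabetical) gets sent to the lowest-numbered state that keeps every Accept/Reject pair distinguishable — a pair clashes when both reach the same state with identical unread suffix — and to a fresh state only if none does.
a: 0a undefined. 0a->0: no, ab/b meet in 0 with "b" left. Open state 1: 0a->1.
b: 0b undefined. 0b->0: no, bb/b meet in 0. 0b->1: no, a/b meet in 1. Open state 2: 0b->2.
aa: 1a undefined. 1a->0: ok.
ab: 1b undefined. 1b->0: no, abb/b meet in 2. 1b->1: ok.
ba: 2a undefined. 2a->0: no, ab/baa meet in 1. 2a->1: no, aba/baa meet in 0. 2a->2: ok.
bb: 2b undefined. 2b->0: ok.
All examples now run through 3 states with every (state, symbol) defined. Accept strings end in {0,1}, Reject strings end in {2}; accept={0,1}.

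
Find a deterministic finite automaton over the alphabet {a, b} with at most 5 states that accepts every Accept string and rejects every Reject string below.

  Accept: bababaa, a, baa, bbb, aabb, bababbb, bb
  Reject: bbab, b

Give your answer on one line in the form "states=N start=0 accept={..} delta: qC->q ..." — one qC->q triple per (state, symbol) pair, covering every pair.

State merging on the prefix tree: take the shortest (then alphabetical) example prefix whose next move is undefined and point that move at state 0, else 1, else 2, ...; a target is out if some Accept/Reject pair would then sit in one state with the same input left (inseparable). If every existing state is out, open a new one.
a: 0a undefined. 0a->0: ok.
b: 0b undefined. 0b->0: no, bababaa/bbab meet in 0. Open state 1: 0b->1.
ba: 1a undefined. 1a->0: ok.
bb: 1b undefined. 1b->0: no, bbb/bbab meet in 1. 1b->1: no, bbb/bbab meet in 1. Open state 2: 1b->2.
bba: 2a undefined. 2a->0: ok.
bbb: 2b undefined. 2b->0: ok.
All examples now run through 3 states with every (state, symbol) defined. Accept strings end in {0,2}, Reject strings end in {1}; accept={0,2}.

states=3 start=0 accept={0,2} delta: 0a->0 0b->1 1a->0 1b->2 2a->0 2b->0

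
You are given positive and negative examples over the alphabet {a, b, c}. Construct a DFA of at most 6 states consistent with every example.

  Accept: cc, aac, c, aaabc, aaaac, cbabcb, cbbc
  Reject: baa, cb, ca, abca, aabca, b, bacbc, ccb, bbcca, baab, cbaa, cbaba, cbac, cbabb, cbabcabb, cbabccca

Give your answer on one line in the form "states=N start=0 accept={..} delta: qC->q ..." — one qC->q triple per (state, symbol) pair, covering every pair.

Fold the examples into a partial DFA from state 0: repeatedly fix the first undefined (state, symbol) met by the shortest-then-alphabetical prefix, trying targets in increasing order and rejecting any under which an Accept and a Reject string meet in one state with the same remainder; add a state when all current targets are rejected. Accepting states are where Accept strings end.
a: 0a undefined. 0a->0: ok.
b: 0b undefined. 0b->0: ok.
c: 0c undefined. 0c->0: no, cc/baa meet in 0. Open state 1: 0c->1.
ca: 1a undefined. 1a->0: ok.
cb: 1b undefined. 1b->0: no, aac/bacbc meet in 1. 1b->1: no, cc/bacbc meet in 1 with "c" left. Open state 2: 1b->2.
cc: 1c undefined. 1c->0: no, cc/baa meet in 0. 1c->1: ok.
cba: 2a undefined. 2a->0: no, cc/cbac meet in 1. 2a->1: no, cc/cbaba meet in 1. 2a->2: ok.
cbb: 2b undefined. 2b->0: no, cbabcb/cb meet in 2. 2b->1: no, cbabcb/cb meet in 2. 2b->2: no, cbbc/bacbc meet in 2 with "c" left. Open state 3: 2b->3.
cbac: 2c undefined. 2c->0: ok.
cbbc: 3c undefined. 3c->0: no, cbabcb/baa meet in 0. 3c->1: no, cbabcb/cb meet in 2. 3c->2: no, cbbc/cb meet in 2. 3c->3: no, cbabcb/cbabb meet in 3 with "b" left. Open state 4: 3c->4.
cbaba: 3a undefined. 3a->0: ok.
cbabb: 3b undefined. 3b->0: ok.
cbabca: 4a undefined. 4a->0: ok.
cbabcb: 4b undefined. 4b->0: no, cbabcb/baa meet in 0. 4b->1: ok.
cbabcc: 4c undefined. 4c->0: ok.
All examples now run through 5 states with every (state, symbol) defined. Accept strings end in {1,4}, Reject strings end in {0,2}; accept={1,4}.

states=5 start=0 accept={1,4} delta: 0a->0 0b->0 0c->1 1a->0 1b->2 1c->1 2a->2 2b->3 2c->0 3a->0 3b->0 3c->4 4a->0 4b->1 4c->0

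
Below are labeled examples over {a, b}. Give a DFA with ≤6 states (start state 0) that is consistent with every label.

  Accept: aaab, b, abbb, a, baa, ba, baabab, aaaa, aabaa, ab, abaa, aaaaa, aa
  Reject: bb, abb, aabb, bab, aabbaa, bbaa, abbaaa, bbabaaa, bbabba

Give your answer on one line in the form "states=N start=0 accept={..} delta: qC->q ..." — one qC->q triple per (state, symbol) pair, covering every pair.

State merging on the prefix tree: take the shortest (then alphabetical) example prefix whose next move is undefined and point that move at state 0, else 1, else 2, ...; a target is out if some Accept/Reject pair would then sit in one state with the same input left (inseparable). If every existing state is out, open a new one.
a: 0a undefined. 0a->0: ok.
b: 0b undefined. 0b->0: no, aaab/bb meet in 0. Open state 1: 0b->1.
ba: 1a undefined. 1a->0: no, aaab/bab meet in 1. 1a->1: ok.
bb: 1b undefined. 1b->0: no, aaab/bbabaaa meet in 1. 1b->1: no, aaab/bb meet in 1. Open state 2: 1b->2.
bba: 2a undefined. 2a->0: no, aaab/bbabaaa meet in 1. 2a->1: no, aaab/aabbaa meet in 1. 2a->2: ok.
abbb: 2b undefined. 2b->0: no, aaab/bbabba meet in 1. 2b->1: no, aaab/bbabaaa meet in 1. 2b->2: no, abbb/bb meet in 2. Open state 3: 2b->3.
bbaba: 3a undefined. 3a->0: no, a/bbabaaa meet in 0. 3a->1: no, aaab/bbabaaa meet in 1. 3a->2: ok.
bbabb: 3b undefined. 3b->0: no, a/bbabba meet in 0. 3b->1: no, aaab/bbabba meet in 1. 3b->2: ok.
All examples now run through 4 states with every (state, symbol) defined. Accept strings end in {0,1,3}, Reject strings end in {2}; accept={0,1,3}.

states=4 start=0 accept={0,1,3} delta: 0a->0 0b->1 1a->1 1b->2 2a->2 2b->3 3a->2 3b->2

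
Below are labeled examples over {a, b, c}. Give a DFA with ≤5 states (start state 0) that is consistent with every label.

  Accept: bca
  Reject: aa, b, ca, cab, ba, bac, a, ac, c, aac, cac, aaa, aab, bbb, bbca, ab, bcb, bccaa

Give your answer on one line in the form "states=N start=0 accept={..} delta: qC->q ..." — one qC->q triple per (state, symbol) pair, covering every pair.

states=3 start=0 accept={2} delta: 0a->0 0b->1 0c->0 1a->0 1b->0 1c->2 2a->2 2b->0 2c->0

Fold the examples into a partial DFA from state 0: repeatedly fix the first undefined (state, symbol) met by the shortest-then-alphabetical prefix, trying targets in increasing order and rejecting any under which an Accept and a Reject string meet in one state with the same remainder; add a state when all current targets are rejected. Accepting states are where Accept strings end.
a: 0a undefined. 0a->0: ok.
b: 0b undefined. 0b->0: no, bca/ca meet in 0 with "ca" left. Open state 1: 0b->1.
c: 0c undefined. 0c->0: ok.
ba: 1a undefined. 1a->0: ok.
bb: 1b undefined. 1b->0: ok.
bc: 1c undefined. 1c->0: no, bca/aa meet in 0. 1c->1: no, bca/aa meet in 0. Open state 2: 1c->2.
bca: 2a undefined. 2a->0: no, bca/aa meet in 0. 2a->1: no, bca/b meet in 1. 2a->2: ok.
bcb: 2b undefined. 2b->0: ok.
bcc: 2c undefined. 2c->0: ok.
All examples now run through 3 states with every (state, symbol) defined. Accept strings end in {2}, Reject strings end in {0,1}; accept={2}.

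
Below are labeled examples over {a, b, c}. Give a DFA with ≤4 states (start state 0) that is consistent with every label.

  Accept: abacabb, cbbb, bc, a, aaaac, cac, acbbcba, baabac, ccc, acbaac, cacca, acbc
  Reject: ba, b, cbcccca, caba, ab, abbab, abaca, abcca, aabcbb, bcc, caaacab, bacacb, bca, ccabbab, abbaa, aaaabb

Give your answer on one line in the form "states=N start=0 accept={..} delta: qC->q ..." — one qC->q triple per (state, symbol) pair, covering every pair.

Grow the machine one transition at a time. Run the examples from 0; the earliest place one falls off (shortest prefix, ties alphabetical) gets sent to the lowest-numbered state that keeps every Accept/Reject pair distinguishable — a pair clashes when both reach the same state with identical unread suffix — and to a fresh state only if none does.
a: 0a undefined. 0a->0: ok.
b: 0b undefined. 0b->0: no, a/ba meet in 0. Open state 1: 0b->1.
c: 0c undefined. 0c->0: ok.
ba: 1a undefined. 1a->0: no, abacabb/aaaabb meet in 1 with "b" left. 1a->1: ok.
bc: 1c undefined. 1c->0: no, abacabb/aabcbb meet in 1 with "b" left. 1c->1: no, abacabb/aabcbb meet in 1 with "bb" left. Open state 2: 1c->2.
abb: 1b undefined. 1b->0: no, cbbb/ba meet in 1. 1b->1: no, cbbb/ba meet in 1. 1b->2: no, bc/aaaabb meet in 2. Open state 3: 1b->3.
bca: 2a undefined. 2a->0: no, abacabb/aaaabb meet in 3. 2a->1: ok.
bcc: 2c undefined. 2c->0: no, a/cbcccca meet in 0. 2c->1: ok.
abba: 3a undefined. 3a->0: no, a/abbaa meet in 0. 3a->1: ok.
cbbb: 3b undefined. 3b->0: ok.
aabcb: 2b undefined. 2b->0: no, abacabb/bacacb meet in 0. 2b->1: ok.
acbbc: 3c undefined. 3c->0: no, acbbcba/ba meet in 1. 3c->1: no, acbbcba/ba meet in 1. 3c->2: no, acbbcba/ba meet in 1. 3c->3: ok.
All examples now run through 4 states with every (state, symbol) defined. Accept strings end in {0,2}, Reject strings end in {1,3}; accept={0,2}.

states=4 start=0 accept={0,2} delta: 0a->0 0b->1 0c->0 1a->1 1b->3 1c->2 2a->1 2b->1 2c->1 3a->1 3b->0 3c->3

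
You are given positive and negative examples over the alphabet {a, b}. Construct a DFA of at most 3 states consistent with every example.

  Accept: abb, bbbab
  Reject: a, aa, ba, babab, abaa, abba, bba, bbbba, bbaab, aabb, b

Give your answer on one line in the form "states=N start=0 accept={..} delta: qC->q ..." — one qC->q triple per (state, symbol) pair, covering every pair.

states=3 start=0 accept={2} delta: 0a->1 0b->0 1a->0 1b->2 2a->0 2b->2

Fold the examples into a partial DFA from state 0: repeatedly fix the first undefined (state, symbol) met by the shortest-then-alphabetical prefix, trying targets in increasing order and rejecting any under which an Accept and a Reject string meet in one state with the same remainder; add a state when all current targets are rejected. Accepting states are where Accept strings end.
a: 0a undefined. 0a->0: no, abb/aabb meet in 0 with "bb" left. Open state 1: 0a->1.
b: 0b undefined. 0b->0: ok.
aa: 1a undefined. 1a->0: ok.
ab: 1b undefined. 1b->0: no, abb/aa meet in 0. 1b->1: no, abb/a meet in 1. Open state 2: 1b->2.
aba: 2a undefined. 2a->0: ok.
abb: 2b undefined. 2b->0: no, abb/aa meet in 0. 2b->1: no, abb/a meet in 1. 2b->2: ok.
All examples now run through 3 states with every (state, symbol) defined. Accept strings end in {2}, Reject strings end in {0,1}; accept={2}.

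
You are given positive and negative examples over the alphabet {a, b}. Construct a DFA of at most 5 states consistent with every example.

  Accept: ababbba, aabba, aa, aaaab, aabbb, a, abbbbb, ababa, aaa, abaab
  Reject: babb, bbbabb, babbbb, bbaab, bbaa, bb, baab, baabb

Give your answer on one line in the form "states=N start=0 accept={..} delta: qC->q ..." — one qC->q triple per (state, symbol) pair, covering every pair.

states=5 start=0 accept={0,1,2} delta: 0a->1 0b->2 1a->0 1b->0 2a->3 2b->4 3a->3 3b->3 4a->2 4b->1

Grow the machine one transition at a time. Run the examples from 0; the earliest place one falls off (shortest prefix, ties alphabetical) gets sent to the lowest-numbered state that keeps every Accept/Reject pair distinguishable — a pair clashes when both reach the same state with identical unread suffix — and to a fresh state only if none does.
a: 0a undefined. 0a->0: no, abaab/baab meet in 0 with "baab" left. Open state 1: 0a->1.
b: 0b undefined. 0b->0: no, aa/bbaa meet in 1 with "a" left. 0b->1: no, abaab/bbaab meet in 1 with "baab" left. Open state 2: 0b->2.
aa: 1a undefined. 1a->0: ok.
ab: 1b undefined. 1b->0: ok.
ba: 2a undefined. 2a->0: no, aa/baab meet in 0. 2a->1: no, aaaab/babb meet in 2. 2a->2: no, aabbb/babb meet in 2 with "bb" left. Open state 3: 2a->3.
bb: 2b undefined. 2b->0: no, aa/bbaa meet in 0. 2b->1: no, ababbba/bbaab meet in 0. 2b->2: no, aaaab/bb meet in 2. 2b->3: no, abbbbb/babb meet in 3 with "bb" left. Open state 4: 2b->4.
baa: 3a undefined. 3a->0: no, aaaab/baab meet in 2. 3a->1: no, aa/baab meet in 0. 3a->2: no, aabbb/baabb meet in 4 with "b" left. 3a->3: ok.
bab: 3b undefined. 3b->0: no, aa/baab meet in 0. 3b->1: no, aa/babb meet in 0. 3b->2: no, aaaab/baab meet in 2. 3b->3: ok.
bba: 4a undefined. 4a->0: no, ababbba/bbaab meet in 0. 4a->1: no, aa/bbaa meet in 0. 4a->2: ok.
bbb: 4b undefined. 4b->0: no, ababbba/bbbabb meet in 2. 4b->1: ok.
All examples now run through 5 states with every (state, symbol) defined. Accept strings end in {0,1,2}, Reject strings end in {3,4}; accept={0,1,2}.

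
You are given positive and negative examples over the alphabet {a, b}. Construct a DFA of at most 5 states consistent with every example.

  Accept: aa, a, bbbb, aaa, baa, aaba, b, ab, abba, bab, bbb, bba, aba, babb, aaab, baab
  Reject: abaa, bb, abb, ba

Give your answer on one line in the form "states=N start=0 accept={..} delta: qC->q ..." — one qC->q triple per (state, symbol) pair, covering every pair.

states=5 start=0 accept={1,2,3} delta: 0a->1 0b->2 1a->1 1b->3 2a->4 2b->4 3a->2 3b->0 4a->1 4b->1

Fold the examples into a partial DFA from state 0: repeatedly fix the first undefined (state, symbol) met by the shortest-then-alphabetical prefix, trying targets in increasing order and rejecting any under which an Accept and a Reject string meet in one state with the same remainder; add a state when all current targets are rejected. Accepting states are where Accept strings end.
a: 0a undefined. 0a->0: no, baa/abaa meet in 0 with "baa" left. Open state 1: 0a->1.
b: 0b undefined. 0b->0: no, a/ba meet in 1. 0b->1: no, aa/ba meet in 1 with "a" left. Open state 2: 0b->2.
aa: 1a undefined. 1a->0: no, aaba/ba meet in 2 with "a" left. 1a->1: ok.
ab: 1b undefined. 1b->0: no, aa/abaa meet in 1. 1b->1: no, aa/abaa meet in 1. 1b->2: no, baa/abaa meet in 2 with "aa" left. Open state 3: 1b->3.
ba: 2a undefined. 2a->0: no, babb/bb meet in 2 with "b" left. 2a->1: no, aa/ba meet in 1. 2a->2: no, baa/ba meet in 2. 2a->3: no, ab/ba meet in 3. Open state 4: 2a->4.
bb: 2b undefined. 2b->0: no, bbbb/bb meet in 0. 2b->1: no, aa/bb meet in 1. 2b->2: no, bbbb/bb meet in 2. 2b->3: no, ab/bb meet in 3. 2b->4: ok.
aba: 3a undefined. 3a->0: no, aa/abaa meet in 1. 3a->1: no, aa/abaa meet in 1. 3a->2: ok.
abb: 3b undefined. 3b->0: ok.
baa: 4a undefined. 4a->0: no, baa/abb meet in 0. 4a->1: ok.
bab: 4b undefined. 4b->0: no, bab/abb meet in 0. 4b->1: ok.
All examples now run through 5 states with every (state, symbol) defined. Accept strings end in {1,2,3}, Reject strings end in {0,4}; accept={1,2,3}.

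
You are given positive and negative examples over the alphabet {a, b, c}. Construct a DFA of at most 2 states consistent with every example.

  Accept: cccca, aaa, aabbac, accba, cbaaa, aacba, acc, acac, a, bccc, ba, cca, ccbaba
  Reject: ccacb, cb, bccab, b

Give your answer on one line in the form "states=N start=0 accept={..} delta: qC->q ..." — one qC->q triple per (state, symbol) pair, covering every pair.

State merging on the prefix tree: take the shortest (then alphabetical) example prefix whose next move is undefined and point that move at state 0, else 1, else 2, ...; a target is out if some Accept/Reject pair would then sit in one state with the same input left (inseparable). If every existing state is out, open a new one.
a: 0a undefined. 0a->0: ok.
b: 0b undefined. 0b->0: no, aaa/b meet in 0. Open state 1: 0b->1.
c: 0c undefined. 0c->0: ok.
ba: 1a undefined. 1a->0: ok.
bc: 1c undefined. 1c->0: ok.
aabb: 1b undefined. 1b->0: ok.
All examples now run through 2 states with every (state, symbol) defined. Accept strings end in {0}, Reject strings end in {1}; accept={0}.

states=2 start=0 accept={0} delta: 0a->0 0b->1 0c->0 1a->0 1b->0 1c->0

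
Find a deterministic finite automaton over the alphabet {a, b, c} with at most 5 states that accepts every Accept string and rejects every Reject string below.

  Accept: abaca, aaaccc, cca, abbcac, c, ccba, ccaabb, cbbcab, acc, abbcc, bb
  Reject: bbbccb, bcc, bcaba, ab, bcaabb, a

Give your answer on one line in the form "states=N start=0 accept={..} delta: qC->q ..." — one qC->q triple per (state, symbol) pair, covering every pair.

states=5 start=0 accept={2,3,4} delta: 0a->0 0b->1 0c->2 1a->4 1b->2 1c->1 2a->0 2b->0 2c->3 3a->2 3b->1 3c->2 4a->1 4b->2 4c->1

State merging on the prefix tree: take the shortest (then alphabetical) example prefix whose next move is undefined and point that move at state 0, else 1, else 2, ...; a target is out if some Accept/Reject pair would then sit in one state with the same input left (inseparable). If every existing state is out, open a new one.
a: 0a undefined. 0a->0: ok.
b: 0b undefined. 0b->0: no, acc/bcc meet in 0 with "cc" left. Open state 1: 0b->1.
c: 0c undefined. 0c->0: no, aaaccc/a meet in 0. 0c->1: no, aaaccc/bcc meet in 1 with "cc" left. Open state 2: 0c->2.
bb: 1b undefined. 1b->0: no, bb/a meet in 0. 1b->1: no, abbcc/bcc meet in 1 with "cc" left. 1b->2: ok.
bc: 1c undefined. 1c->0: no, c/bcc meet in 2. 1c->1: ok.
cb: 2b undefined. 2b->0: ok.
cc: 2c undefined. 2c->0: no, cca/a meet in 0. 2c->1: no, aaaccc/bcc meet in 1. 2c->2: no, ccba/bbbccb meet in 0. Open state 3: 2c->3.
aba: 1a undefined. 1a->0: no, c/bcaabb meet in 2. 1a->1: no, abaca/bcc meet in 1. 1a->2: no, cbbcab/bcaba meet in 0. 1a->3: no, ccba/bcaba meet in 3 with "ba" left. Open state 4: 1a->4.
cca: 3a undefined. 3a->0: no, cca/a meet in 0. 3a->1: no, cca/bcc meet in 1. 3a->2: ok.
ccb: 3b undefined. 3b->0: no, ccba/bbbccb meet in 0. 3b->1: ok.
abac: 4c undefined. 4c->0: no, abaca/a meet in 0. 4c->1: ok.
bcaa: 4a undefined. 4a->0: no, cca/bcaabb meet in 2. 4a->1: ok.
bcab: 4b undefined. 4b->0: no, cbbcab/bcaba meet in 0. 4b->1: no, abaca/bcaba meet in 4. 4b->2: ok.
ccaa: 2a undefined. 2a->0: ok.
abbcc: 3c undefined. 3c->0: no, aaaccc/bcaba meet in 0. 3c->1: no, aaaccc/bbbccb meet in 1. 3c->2: ok.
All examples now run through 5 states with every (state, symbol) defined. Accept strings end in {2,3,4}, Reject strings end in {0,1}; accept={2,3,4}.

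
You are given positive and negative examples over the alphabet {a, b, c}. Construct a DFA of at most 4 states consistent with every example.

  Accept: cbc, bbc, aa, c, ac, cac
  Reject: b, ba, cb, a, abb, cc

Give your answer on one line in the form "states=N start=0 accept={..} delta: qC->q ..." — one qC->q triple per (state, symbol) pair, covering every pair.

Grow the machine one transition at a time. Run the examples from 0; the earliest place one falls off (shortest prefix, ties alphabetical) gets sent to the lowest-numbered state that keeps every Accept/Reject pair distinguishable — a pair clashes when both reach the same state with identical unread suffix — and to a fresh state only if none does.
a: 0a undefined. 0a->0: no, aa/a meet in 0. Open state 1: 0a->1.
b: 0b undefined. 0b->0: ok.
c: 0c undefined. 0c->0: no, cbc/b meet in 0. 0c->1: no, bbc/ba meet in 1. Open state 2: 0c->2.
aa: 1a undefined. 1a->0: no, aa/b meet in 0. 1a->1: no, aa/ba meet in 1. 1a->2: ok.
ab: 1b undefined. 1b->0: ok.
ac: 1c undefined. 1c->0: no, ac/b meet in 0. 1c->1: no, ac/ba meet in 1. 1c->2: ok.
ca: 2a undefined. 2a->0: ok.
cb: 2b undefined. 2b->0: ok.
cc: 2c undefined. 2c->0: ok.
All examples now run through 3 states with every (state, symbol) defined. Accept strings end in {2}, Reject strings end in {0,1}; accept={2}.

states=3 start=0 accept={2} delta: 0a->1 0b->0 0c->2 1a->2 1b->0 1c->2 2a->0 2b->0 2c->0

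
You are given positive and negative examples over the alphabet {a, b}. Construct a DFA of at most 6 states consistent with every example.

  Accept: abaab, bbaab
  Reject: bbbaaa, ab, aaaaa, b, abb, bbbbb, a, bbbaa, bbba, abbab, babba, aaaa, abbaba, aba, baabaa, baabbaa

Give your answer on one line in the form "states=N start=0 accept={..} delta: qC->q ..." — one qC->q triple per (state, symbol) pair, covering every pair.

states=5 start=0 accept={4} delta: 0a->0 0b->1 1a->2 1b->1 2a->3 2b->0 3a->0 3b->4 4a->0 4b->0

State merging on the prefix tree: take the shortest (then alphabetical) example prefix whose next move is undefined and point that move at state 0, else 1, else 2, ...; a target is out if some Accept/Reject pair would then sit in one state with the same input left (inseparable). If every existing state is out, open a new one.
a: 0a undefined. 0a->0: ok.
b: 0b undefined. 0b->0: no, abaab/bbbaaa meet in 0. Open state 1: 0b->1.
ba: 1a undefined. 1a->0: no, abaab/ab meet in 1. 1a->1: no, abaab/abb meet in 1 with "b" left. Open state 2: 1a->2.
bb: 1b undefined. 1b->0: no, bbaab/ab meet in 1. 1b->1: ok.
baa: 2a undefined. 2a->0: no, abaab/ab meet in 1. 2a->1: no, abaab/ab meet in 1. 2a->2: no, abaab/abbab meet in 2 with "b" left. Open state 3: 2a->3.
bab: 2b undefined. 2b->0: ok.
baab: 3b undefined. 3b->0: no, abaab/aaaaa meet in 0. 3b->1: no, abaab/ab meet in 1. 3b->2: no, abaab/bbba meet in 2. 3b->3: no, abaab/bbbaa meet in 3. Open state 4: 3b->4.
baaba: 4a undefined. 4a->0: ok.
baabb: 4b undefined. 4b->0: ok.
bbbaaa: 3a undefined. 3a->0: ok.
All examples now run through 5 states with every (state, symbol) defined. Accept strings end in {4}, Reject strings end in {0,1,2,3}; accept={4}.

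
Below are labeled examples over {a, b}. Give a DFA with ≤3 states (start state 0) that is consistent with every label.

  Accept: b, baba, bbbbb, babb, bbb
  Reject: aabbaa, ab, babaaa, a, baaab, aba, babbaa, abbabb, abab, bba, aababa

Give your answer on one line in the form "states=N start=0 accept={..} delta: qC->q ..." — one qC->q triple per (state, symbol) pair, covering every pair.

Fold the examples into a partial DFA from state 0: repeatedly fix the first undefined (state, symbol) met by the shortest-then-alphabetical prefix, trying targets in increasing order and rejecting any under which an Accept and a Reject string meet in one state with the same remainder; add a state when all current targets are rejected. Accepting states are where Accept strings end.
a: 0a undefined. 0a->0: no, b/ab meet in 0 with "b" left. Open state 1: 0a->1.
b: 0b undefined. 0b->0: no, baba/aba meet in 1 with "ba" left. 0b->1: no, b/a meet in 1. Open state 2: 0b->2.
aa: 1a undefined. 1a->0: no, baba/aababa meet in 2 with "aba" left. 1a->1: ok.
ab: 1b undefined. 1b->0: no, babb/abbabb meet in 2 with "abb" left. 1b->1: ok.
ba: 2a undefined. 2a->0: ok.
bb: 2b undefined. 2b->0: ok.
All examples now run through 3 states with every (state, symbol) defined. Accept strings end in {0,2}, Reject strings end in {1}; accept={0,2}.

states=3 start=0 accept={0,2} delta: 0a->1 0b->2 1a->1 1b->1 2a->0 2b->0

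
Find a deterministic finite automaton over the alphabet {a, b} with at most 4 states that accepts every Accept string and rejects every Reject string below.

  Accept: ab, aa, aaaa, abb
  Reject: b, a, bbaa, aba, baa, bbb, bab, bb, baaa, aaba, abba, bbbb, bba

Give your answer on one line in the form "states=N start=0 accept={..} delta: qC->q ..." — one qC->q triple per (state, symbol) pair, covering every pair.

Fold the examples into a partial DFA from state 0: repeatedly fix the first undefined (state, symbol) met by the shortest-then-alphabetical prefix, trying targets in increasing order and rejecting any under which an Accept and a Reject string meet in one state with the same remainder; add a state when all current targets are rejected. Accepting states are where Accept strings end.
a: 0a undefined. 0a->0: no, ab/b meet in 0 with "b" left. Open state 1: 0a->1.
b: 0b undefined. 0b->0: no, ab/bab meet in 1 with "b" left. 0b->1: no, ab/bb meet in 1 with "b" left. Open state 2: 0b->2.
aa: 1a undefined. 1a->0: ok.
ab: 1b undefined. 1b->0: no, abb/b meet in 2. 1b->1: no, ab/a meet in 1. 1b->2: no, ab/b meet in 2. Open state 3: 1b->3.
ba: 2a undefined. 2a->0: no, aa/baaa meet in 0. 2a->1: no, ab/bab meet in 3. 2a->2: ok.
bb: 2b undefined. 2b->0: no, aa/bbaa meet in 0. 2b->1: no, ab/bbb meet in 3. 2b->2: ok.
aba: 3a undefined. 3a->0: no, aa/aba meet in 0. 3a->1: ok.
abb: 3b undefined. 3b->0: ok.
All examples now run through 4 states with every (state, symbol) defined. Accept strings end in {0,3}, Reject strings end in {1,2}; accept={0,3}.

states=4 start=0 accept={0,3} delta: 0a->1 0b->2 1a->0 1b->3 2a->2 2b->2 3a->1 3b->0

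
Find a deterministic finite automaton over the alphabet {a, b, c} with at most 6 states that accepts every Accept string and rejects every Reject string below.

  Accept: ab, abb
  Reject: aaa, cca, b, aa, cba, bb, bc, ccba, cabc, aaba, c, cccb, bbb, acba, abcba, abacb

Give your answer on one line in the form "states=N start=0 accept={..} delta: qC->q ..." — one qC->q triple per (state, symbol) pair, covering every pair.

states=3 start=0 accept={2} delta: 0a->1 0b->0 0c->0 1a->0 1b->2 1c->0 2a->0 2b->2 2c->0

Fold the examples into a partial DFA from state 0: repeatedly fix the first undefined (state, symbol) met by the shortest-then-alphabetical prefix, trying targets in increasing order and rejecting any under which an Accept and a Reject string meet in one state with the same remainder; add a state when all current targets are rejected. Accepting states are where Accept strings end.
a: 0a undefined. 0a->0: no, ab/b meet in 0 with "b" left. Open state 1: 0a->1.
b: 0b undefined. 0b->0: ok.
c: 0c undefined. 0c->0: ok.
aa: 1a undefined. 1a->0: ok.
ab: 1b undefined. 1b->0: no, ab/b meet in 0. 1b->1: no, ab/aaa meet in 1. Open state 2: 1b->2.
ac: 1c undefined. 1c->0: ok.
aba: 2a undefined. 2a->0: ok.
abb: 2b undefined. 2b->0: no, abb/b meet in 0. 2b->1: no, abb/aaa meet in 1. 2b->2: ok.
abc: 2c undefined. 2c->0: ok.
All examples now run through 3 states with every (state, symbol) defined. Accept strings end in {2}, Reject strings end in {0,1}; accept={2}.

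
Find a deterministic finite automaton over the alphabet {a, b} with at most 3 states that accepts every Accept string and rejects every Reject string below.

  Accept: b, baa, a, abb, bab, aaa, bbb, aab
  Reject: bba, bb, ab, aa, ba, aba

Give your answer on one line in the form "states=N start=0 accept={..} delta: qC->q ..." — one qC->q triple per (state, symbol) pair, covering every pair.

State merging on the prefix tree: take the shortest (then alphabetical) example prefix whose next move is undefined and point that move at state 0, else 1, else 2, ...; a target is out if some Accept/Reject pair would then sit in one state with the same input left (inseparable). If every existing state is out, open a new one.
a: 0a undefined. 0a->0: no, b/ab meet in 0 with "b" left. Open state 1: 0a->1.
b: 0b undefined. 0b->0: no, b/bb meet in 0. 0b->1: ok.
aa: 1a undefined. 1a->0: ok.
ab: 1b undefined. 1b->0: no, b/bba meet in 1. 1b->1: no, b/bb meet in 1. Open state 2: 1b->2.
aba: 2a undefined. 2a->0: ok.
abb: 2b undefined. 2b->0: no, abb/bba meet in 0. 2b->1: ok.
All examples now run through 3 states with every (state, symbol) defined. Accept strings end in {1}, Reject strings end in {0,2}; accept={1}.

states=3 start=0 accept={1} delta: 0a->1 0b->1 1a->0 1b->2 2a->0 2b->1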